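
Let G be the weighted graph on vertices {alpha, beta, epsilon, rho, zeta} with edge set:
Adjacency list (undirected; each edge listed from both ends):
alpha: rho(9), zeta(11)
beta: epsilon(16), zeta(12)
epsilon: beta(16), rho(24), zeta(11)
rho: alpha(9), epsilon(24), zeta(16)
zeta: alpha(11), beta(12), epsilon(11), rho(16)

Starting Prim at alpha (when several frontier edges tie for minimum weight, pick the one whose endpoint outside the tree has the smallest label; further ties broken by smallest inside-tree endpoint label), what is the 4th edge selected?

Prim, starting at alpha.
Step 1: frontier [alpha rho 9, alpha zeta 11] → take alpha rho (9); add rho.
Step 2: frontier [alpha zeta 11, rho zeta 16, epsilon rho 24] → take alpha zeta (11); add zeta.
Step 3: frontier [epsilon rho 24, epsilon zeta 11, beta zeta 12] → take epsilon zeta (11); add epsilon.
Step 4: frontier [beta epsilon 16, beta zeta 12] → take beta zeta (12); add beta.
The 4th edge added is beta zeta.

beta-zeta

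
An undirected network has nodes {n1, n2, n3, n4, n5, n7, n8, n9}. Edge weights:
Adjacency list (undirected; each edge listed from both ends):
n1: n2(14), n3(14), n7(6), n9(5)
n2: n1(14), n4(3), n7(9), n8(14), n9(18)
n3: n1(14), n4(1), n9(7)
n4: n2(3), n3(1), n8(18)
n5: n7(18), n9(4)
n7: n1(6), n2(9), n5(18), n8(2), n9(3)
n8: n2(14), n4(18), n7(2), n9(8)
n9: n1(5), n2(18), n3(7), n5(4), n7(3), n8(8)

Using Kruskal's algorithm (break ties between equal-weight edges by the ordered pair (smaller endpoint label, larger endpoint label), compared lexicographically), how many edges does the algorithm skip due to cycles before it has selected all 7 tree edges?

Kruskal: consider edges lightest-first.
n3-n4 (1): add — endpoints in different components.
n7-n8 (2): add — endpoints in different components.
n2-n4 (3): add — endpoints in different components.
n7-n9 (3): add — endpoints in different components.
n5-n9 (4): add — endpoints in different components.
n1-n9 (5): add — endpoints in different components.
n1-n7 (6): skip — n1 and n7 already connected.
n3-n9 (7): add — endpoints in different components.
Edges rejected before the tree was complete: 1.

1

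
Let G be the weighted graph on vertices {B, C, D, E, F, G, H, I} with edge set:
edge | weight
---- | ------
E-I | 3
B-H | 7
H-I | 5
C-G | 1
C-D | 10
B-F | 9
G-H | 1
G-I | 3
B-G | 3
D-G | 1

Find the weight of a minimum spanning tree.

Prim, starting at D.
Step 1: cheapest edge leaving the tree is D-G (1); add G.
Step 2: cheapest edge leaving the tree is C-G (1); add C.
Step 3: cheapest edge leaving the tree is G-H (1); add H.
Step 4: cheapest edge leaving the tree is B-G (3); add B.
Step 5: cheapest edge leaving the tree is G-I (3); add I.
Step 6: cheapest edge leaving the tree is E-I (3); add E.
Step 7: cheapest edge leaving the tree is B-F (9); add F.
MST edges: D-G, C-G, G-H, B-G, G-I, E-I, B-F; total weight 1+1+1+3+3+3+9 = 21.

21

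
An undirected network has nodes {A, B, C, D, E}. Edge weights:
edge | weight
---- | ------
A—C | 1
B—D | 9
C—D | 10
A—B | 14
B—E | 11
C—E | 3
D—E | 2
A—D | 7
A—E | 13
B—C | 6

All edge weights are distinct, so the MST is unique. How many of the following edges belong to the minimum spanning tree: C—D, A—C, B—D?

Kruskal: consider edges lightest-first.
A—C (1): add — endpoints in different components.
D—E (2): add — endpoints in different components.
C—E (3): add — endpoints in different components.
B—C (6): add — endpoints in different components.
MST edge set: {A—C, D—E, C—E, B—C}.
Of the listed edges, {A—C} are in the MST → 1.

1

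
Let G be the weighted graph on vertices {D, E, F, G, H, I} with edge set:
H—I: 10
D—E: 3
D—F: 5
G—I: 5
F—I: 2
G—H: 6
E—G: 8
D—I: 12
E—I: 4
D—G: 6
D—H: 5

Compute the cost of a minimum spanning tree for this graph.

Sort edges by weight, then run Kruskal:
F—I (2): add — endpoints in different components.
D—E (3): add — endpoints in different components.
E—I (4): add — endpoints in different components.
D—F (5): skip — D and F already connected.
D—H (5): add — endpoints in different components.
G—I (5): add — endpoints in different components.
MST edges: F—I, D—E, E—I, D—H, G—I; total weight 2+3+4+5+5 = 19.

19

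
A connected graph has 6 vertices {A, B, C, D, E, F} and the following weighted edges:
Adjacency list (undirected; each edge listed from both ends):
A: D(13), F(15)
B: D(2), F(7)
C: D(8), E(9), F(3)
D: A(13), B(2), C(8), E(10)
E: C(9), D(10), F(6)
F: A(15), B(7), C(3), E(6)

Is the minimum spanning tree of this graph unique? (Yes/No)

Yes

Kruskal: consider edges lightest-first.
B—D (2): add — endpoints in different components.
C—F (3): add — endpoints in different components.
E—F (6): add — endpoints in different components.
B—F (7): add — endpoints in different components.
C—D (8): skip — C and D already connected.
C—E (9): skip — C and E already connected.
D—E (10): skip — D and E already connected.
A—D (13): add — endpoints in different components.
Every non-tree edge has weight strictly greater than the heaviest edge on the tree path between its endpoints, so the MST is unique.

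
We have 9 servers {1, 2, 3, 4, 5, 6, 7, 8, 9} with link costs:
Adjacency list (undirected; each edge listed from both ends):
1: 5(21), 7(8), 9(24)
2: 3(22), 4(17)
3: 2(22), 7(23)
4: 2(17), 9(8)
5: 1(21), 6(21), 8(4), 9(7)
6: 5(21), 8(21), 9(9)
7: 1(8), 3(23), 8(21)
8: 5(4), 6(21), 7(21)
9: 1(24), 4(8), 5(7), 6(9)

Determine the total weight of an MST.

Prim's algorithm from 5:
Step 1: cheapest edge leaving the tree is 5—8 (4); add 8.
Step 2: cheapest edge leaving the tree is 5—9 (7); add 9.
Step 3: cheapest edge leaving the tree is 4—9 (8); add 4.
Step 4: cheapest edge leaving the tree is 6—9 (9); add 6.
Step 5: cheapest edge leaving the tree is 2—4 (17); add 2.
Step 6: cheapest edge leaving the tree is 1—5 (21); add 1.
Step 7: cheapest edge leaving the tree is 1—7 (8); add 7.
Step 8: cheapest edge leaving the tree is 2—3 (22); add 3.
MST edges: 5—8, 5—9, 4—9, 6—9, 2—4, 1—5, 1—7, 2—3; total weight 4+7+8+9+17+21+8+22 = 96.

96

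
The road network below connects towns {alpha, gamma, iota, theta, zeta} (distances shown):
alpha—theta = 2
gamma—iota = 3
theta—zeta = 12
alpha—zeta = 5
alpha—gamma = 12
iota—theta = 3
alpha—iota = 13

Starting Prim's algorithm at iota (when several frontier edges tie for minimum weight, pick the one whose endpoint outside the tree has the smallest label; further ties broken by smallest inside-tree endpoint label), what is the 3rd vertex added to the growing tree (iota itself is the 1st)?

theta

Grow the tree from iota using Prim:
Step 1: frontier [gamma—iota 3, iota—theta 3, alpha—iota 13] → take gamma—iota (3); add gamma.
Step 2: frontier [alpha—gamma 12, iota—theta 3, alpha—iota 13] → take iota—theta (3); add theta.
Step 3: frontier [alpha—gamma 12, alpha—iota 13, alpha—theta 2, theta—zeta 12] → take alpha—theta (2); add alpha.
Step 4: frontier [alpha—zeta 5, theta—zeta 12] → take alpha—zeta (5); add zeta.
Vertex order: iota, gamma, theta, alpha, zeta. The 3rd vertex is theta.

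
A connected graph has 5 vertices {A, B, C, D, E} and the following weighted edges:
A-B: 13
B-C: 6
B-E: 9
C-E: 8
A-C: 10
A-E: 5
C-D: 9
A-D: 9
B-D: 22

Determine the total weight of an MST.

28

Grow the tree from D using Prim:
Step 1: cheapest edge leaving the tree is A-D (9); add A.
Step 2: cheapest edge leaving the tree is A-E (5); add E.
Step 3: cheapest edge leaving the tree is C-E (8); add C.
Step 4: cheapest edge leaving the tree is B-C (6); add B.
MST edges: A-D, A-E, C-E, B-C; total weight 9+5+8+6 = 28.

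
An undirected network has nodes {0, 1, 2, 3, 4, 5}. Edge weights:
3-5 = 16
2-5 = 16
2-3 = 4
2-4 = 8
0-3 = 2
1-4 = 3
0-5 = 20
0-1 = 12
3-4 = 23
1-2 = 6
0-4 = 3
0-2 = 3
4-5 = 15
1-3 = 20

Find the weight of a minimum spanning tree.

Grow the tree from 2 using Prim:
Step 1: frontier [0-2 3, 2-3 4, 1-2 6, 2-4 8, 2-5 16] → take 0-2 (3); add 0.
Step 2: frontier [0-3 2, 0-4 3, 0-1 12, 0-5 20, 2-3 4, 1-2 6, 2-4 8, 2-5 16] → take 0-3 (2); add 3.
Step 3: frontier [0-4 3, 0-1 12, 0-5 20, 1-2 6, 2-4 8, 2-5 16, 3-5 16, 1-3 20, 3-4 23] → take 0-4 (3); add 4.
Step 4: frontier [0-1 12, 0-5 20, 1-2 6, 2-5 16, 3-5 16, 1-3 20, 1-4 3, 4-5 15] → take 1-4 (3); add 1.
Step 5: frontier [0-5 20, 2-5 16, 3-5 16, 4-5 15] → take 4-5 (15); add 5.
MST edges: 0-2, 0-3, 0-4, 1-4, 4-5; total weight 3+2+3+3+15 = 26.

26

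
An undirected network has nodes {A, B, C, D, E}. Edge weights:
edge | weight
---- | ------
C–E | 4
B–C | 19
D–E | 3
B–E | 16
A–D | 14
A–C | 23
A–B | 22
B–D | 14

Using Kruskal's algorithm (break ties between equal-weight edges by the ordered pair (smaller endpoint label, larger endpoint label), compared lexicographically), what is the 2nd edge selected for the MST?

C-E

Kruskal: consider edges lightest-first.
D–E (3): add — endpoints in different components.
C–E (4): add — endpoints in different components.
A–D (14): add — endpoints in different components.
B–D (14): add — endpoints in different components.
The 2nd edge added is C–E.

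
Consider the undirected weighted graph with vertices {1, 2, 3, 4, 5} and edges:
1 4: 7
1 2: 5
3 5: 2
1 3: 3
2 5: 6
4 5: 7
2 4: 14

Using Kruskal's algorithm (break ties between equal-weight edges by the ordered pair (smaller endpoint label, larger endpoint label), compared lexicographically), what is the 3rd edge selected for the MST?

1-2

Kruskal's algorithm — process edges by increasing weight (ties by edge label):
3 5 (2): add — endpoints in different components.
1 3 (3): add — endpoints in different components.
1 2 (5): add — endpoints in different components.
2 5 (6): skip — 2 and 5 already connected.
1 4 (7): add — endpoints in different components.
The 3rd edge added is 1 2.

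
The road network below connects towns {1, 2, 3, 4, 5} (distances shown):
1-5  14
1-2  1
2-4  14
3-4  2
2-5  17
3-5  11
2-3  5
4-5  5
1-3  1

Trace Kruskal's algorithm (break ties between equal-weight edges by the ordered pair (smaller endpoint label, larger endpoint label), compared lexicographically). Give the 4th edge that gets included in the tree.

Kruskal's algorithm — process edges by increasing weight (ties by edge label):
1-2 (1): add. Components now {1,2} {3} {4} {5}
1-3 (1): add. Components now {1,2,3} {4} {5}
3-4 (2): add. Components now {1,2,3,4} {5}
2-3 (5): skip — 2 and 3 already connected.
4-5 (5): add. Components now {1,2,3,4,5}
The 4th edge added is 4-5.

4-5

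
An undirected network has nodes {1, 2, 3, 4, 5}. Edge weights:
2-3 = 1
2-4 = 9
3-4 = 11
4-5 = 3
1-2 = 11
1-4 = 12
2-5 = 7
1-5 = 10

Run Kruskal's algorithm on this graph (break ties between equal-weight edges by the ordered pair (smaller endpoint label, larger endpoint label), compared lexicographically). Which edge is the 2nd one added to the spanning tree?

Kruskal's algorithm — process edges by increasing weight (ties by edge label):
2-3 (1): add — endpoints in different components.
4-5 (3): add — endpoints in different components.
2-5 (7): add — endpoints in different components.
2-4 (9): skip — 2 and 4 already connected.
1-5 (10): add — endpoints in different components.
The 2nd edge added is 4-5.

4-5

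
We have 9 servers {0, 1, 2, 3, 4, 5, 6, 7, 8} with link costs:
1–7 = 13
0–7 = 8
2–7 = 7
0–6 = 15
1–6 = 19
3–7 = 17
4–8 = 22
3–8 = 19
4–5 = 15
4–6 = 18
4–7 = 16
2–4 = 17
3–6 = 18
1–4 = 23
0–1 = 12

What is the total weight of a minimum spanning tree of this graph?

109

Grow the tree from 2 using Prim:
Step 1: cheapest edge leaving the tree is 2–7 (7); add 7.
Step 2: cheapest edge leaving the tree is 0–7 (8); add 0.
Step 3: cheapest edge leaving the tree is 0–1 (12); add 1.
Step 4: cheapest edge leaving the tree is 0–6 (15); add 6.
Step 5: cheapest edge leaving the tree is 4–7 (16); add 4.
Step 6: cheapest edge leaving the tree is 4–5 (15); add 5.
Step 7: cheapest edge leaving the tree is 3–7 (17); add 3.
Step 8: cheapest edge leaving the tree is 3–8 (19); add 8.
MST edges: 2–7, 0–7, 0–1, 0–6, 4–7, 4–5, 3–7, 3–8; total weight 7+8+12+15+16+15+17+19 = 109.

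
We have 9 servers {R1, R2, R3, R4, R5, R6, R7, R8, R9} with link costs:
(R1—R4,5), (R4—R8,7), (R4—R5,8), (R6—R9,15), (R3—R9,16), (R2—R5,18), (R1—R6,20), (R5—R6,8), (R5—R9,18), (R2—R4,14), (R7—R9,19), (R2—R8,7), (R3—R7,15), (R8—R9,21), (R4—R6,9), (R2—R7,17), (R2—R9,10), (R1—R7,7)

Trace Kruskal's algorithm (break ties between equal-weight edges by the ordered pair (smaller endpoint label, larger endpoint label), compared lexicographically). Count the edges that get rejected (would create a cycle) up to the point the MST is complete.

Kruskal's algorithm — process edges by increasing weight (ties by edge label):
R1—R4 (5): add — endpoints in different components.
R1—R7 (7): add — endpoints in different components.
R2—R8 (7): add — endpoints in different components.
R4—R8 (7): add — endpoints in different components.
R4—R5 (8): add — endpoints in different components.
R5—R6 (8): add — endpoints in different components.
R4—R6 (9): skip — R4 and R6 already connected.
R2—R9 (10): add — endpoints in different components.
R2—R4 (14): skip — R4 and R2 already connected.
R3—R7 (15): add — endpoints in different components.
Edges rejected before the tree was complete: 2.

2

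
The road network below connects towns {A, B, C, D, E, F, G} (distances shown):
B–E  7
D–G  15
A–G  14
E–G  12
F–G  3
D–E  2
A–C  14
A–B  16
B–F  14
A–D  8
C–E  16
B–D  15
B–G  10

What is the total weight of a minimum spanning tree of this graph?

Sort edges by weight, then run Kruskal:
D–E (2): add. Components now {A} {B} {C} {D,E} {F} {G}
F–G (3): add. Components now {A} {B} {C} {D,E} {F,G}
B–E (7): add. Components now {A} {B,D,E} {C} {F,G}
A–D (8): add. Components now {A,B,D,E} {C} {F,G}
B–G (10): add. Components now {A,B,D,E,F,G} {C}
E–G (12): skip — E and G already connected.
A–C (14): add. Components now {A,B,C,D,E,F,G}
MST edges: D–E, F–G, B–E, A–D, B–G, A–C; total weight 2+3+7+8+10+14 = 44.

44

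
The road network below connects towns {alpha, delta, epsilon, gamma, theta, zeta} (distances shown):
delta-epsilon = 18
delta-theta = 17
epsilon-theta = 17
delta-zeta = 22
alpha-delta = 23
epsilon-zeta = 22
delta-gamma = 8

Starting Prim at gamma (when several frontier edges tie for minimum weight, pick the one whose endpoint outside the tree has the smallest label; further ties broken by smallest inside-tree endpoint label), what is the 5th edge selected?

alpha-delta

Grow the tree from gamma using Prim:
Step 1: frontier [delta-gamma 8] → take delta-gamma (8); add delta.
Step 2: frontier [delta-theta 17, delta-epsilon 18, delta-zeta 22, alpha-delta 23] → take delta-theta (17); add theta.
Step 3: frontier [delta-epsilon 18, delta-zeta 22, alpha-delta 23, epsilon-theta 17] → take epsilon-theta (17); add epsilon.
Step 4: frontier [delta-zeta 22, alpha-delta 23, epsilon-zeta 22] → take delta-zeta (22); add zeta.
Step 5: frontier [alpha-delta 23] → take alpha-delta (23); add alpha.
The 5th edge added is alpha-delta.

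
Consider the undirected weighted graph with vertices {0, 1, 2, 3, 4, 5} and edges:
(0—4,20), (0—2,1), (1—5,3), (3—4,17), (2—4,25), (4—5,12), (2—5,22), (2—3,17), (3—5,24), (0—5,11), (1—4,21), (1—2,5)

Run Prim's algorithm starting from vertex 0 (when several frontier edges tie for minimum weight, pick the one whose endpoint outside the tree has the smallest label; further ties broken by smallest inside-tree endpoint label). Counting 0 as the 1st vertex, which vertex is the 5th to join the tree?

4

Prim, starting at 0.
Step 1: cheapest edge leaving the tree is 0—2 (1); add 2.
Step 2: cheapest edge leaving the tree is 1—2 (5); add 1.
Step 3: cheapest edge leaving the tree is 1—5 (3); add 5.
Step 4: cheapest edge leaving the tree is 4—5 (12); add 4.
Step 5: cheapest edge leaving the tree is 2—3 (17); add 3.
Vertex order: 0, 2, 1, 5, 4, 3. The 5th vertex is 4.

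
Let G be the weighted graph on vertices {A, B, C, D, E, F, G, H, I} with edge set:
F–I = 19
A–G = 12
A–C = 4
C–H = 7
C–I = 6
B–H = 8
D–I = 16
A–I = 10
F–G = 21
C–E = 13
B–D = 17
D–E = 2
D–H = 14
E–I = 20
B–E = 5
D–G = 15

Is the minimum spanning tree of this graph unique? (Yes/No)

Kruskal: consider edges lightest-first.
D–E (2): add — endpoints in different components.
A–C (4): add — endpoints in different components.
B–E (5): add — endpoints in different components.
C–I (6): add — endpoints in different components.
C–H (7): add — endpoints in different components.
B–H (8): add — endpoints in different components.
A–I (10): skip — A and I already connected.
A–G (12): add — endpoints in different components.
C–E (13): skip — C and E already connected.
D–H (14): skip — D and H already connected.
D–G (15): skip — D and G already connected.
D–I (16): skip — D and I already connected.
B–D (17): skip — B and D already connected.
F–I (19): add — endpoints in different components.
Every non-tree edge has weight strictly greater than the heaviest edge on the tree path between its endpoints, so the MST is unique.

Yes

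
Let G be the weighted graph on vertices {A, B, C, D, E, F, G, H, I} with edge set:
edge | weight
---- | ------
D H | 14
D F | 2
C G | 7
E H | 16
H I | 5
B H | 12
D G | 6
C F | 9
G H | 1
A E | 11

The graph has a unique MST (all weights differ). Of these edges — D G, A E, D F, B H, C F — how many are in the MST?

4

Kruskal's algorithm — process edges by increasing weight (ties by edge label):
G H (1): add — endpoints in different components.
D F (2): add — endpoints in different components.
H I (5): add — endpoints in different components.
D G (6): add — endpoints in different components.
C G (7): add — endpoints in different components.
C F (9): skip — C and F already connected.
A E (11): add — endpoints in different components.
B H (12): add — endpoints in different components.
D H (14): skip — D and H already connected.
E H (16): add — endpoints in different components.
MST edge set: {G H, D F, H I, D G, C G, A E, B H, E H}.
Of the listed edges, {D G, A E, D F, B H} are in the MST → 4.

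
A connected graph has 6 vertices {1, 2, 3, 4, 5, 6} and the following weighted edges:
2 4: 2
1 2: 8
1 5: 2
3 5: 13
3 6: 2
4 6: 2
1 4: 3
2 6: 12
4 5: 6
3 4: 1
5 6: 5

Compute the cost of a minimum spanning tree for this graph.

Grow the tree from 5 using Prim:
Step 1: cheapest edge leaving the tree is 1 5 (2); add 1.
Step 2: cheapest edge leaving the tree is 1 4 (3); add 4.
Step 3: cheapest edge leaving the tree is 3 4 (1); add 3.
Step 4: cheapest edge leaving the tree is 2 4 (2); add 2.
Step 5: cheapest edge leaving the tree is 3 6 (2); add 6.
MST edges: 1 5, 1 4, 3 4, 2 4, 3 6; total weight 2+3+1+2+2 = 10.

10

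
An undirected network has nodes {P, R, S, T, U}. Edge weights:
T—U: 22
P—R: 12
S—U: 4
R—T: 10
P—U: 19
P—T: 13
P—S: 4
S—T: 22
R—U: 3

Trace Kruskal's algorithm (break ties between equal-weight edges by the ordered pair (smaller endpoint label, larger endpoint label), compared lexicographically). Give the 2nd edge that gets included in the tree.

Kruskal's algorithm — process edges by increasing weight (ties by edge label):
R—U (3): add — endpoints in different components.
P—S (4): add — endpoints in different components.
S—U (4): add — endpoints in different components.
R—T (10): add — endpoints in different components.
The 2nd edge added is P—S.

P-S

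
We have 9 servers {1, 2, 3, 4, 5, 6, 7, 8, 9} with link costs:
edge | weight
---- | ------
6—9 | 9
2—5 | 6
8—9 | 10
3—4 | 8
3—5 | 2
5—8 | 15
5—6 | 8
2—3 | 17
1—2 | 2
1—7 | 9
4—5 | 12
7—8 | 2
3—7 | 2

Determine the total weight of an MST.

39

Kruskal: consider edges lightest-first.
1—2 (2): add — endpoints in different components.
3—5 (2): add — endpoints in different components.
3—7 (2): add — endpoints in different components.
7—8 (2): add — endpoints in different components.
2—5 (6): add — endpoints in different components.
3—4 (8): add — endpoints in different components.
5—6 (8): add — endpoints in different components.
1—7 (9): skip — 1 and 7 already connected.
6—9 (9): add — endpoints in different components.
MST edges: 1—2, 3—5, 3—7, 7—8, 2—5, 3—4, 5—6, 6—9; total weight 2+2+2+2+6+8+8+9 = 39.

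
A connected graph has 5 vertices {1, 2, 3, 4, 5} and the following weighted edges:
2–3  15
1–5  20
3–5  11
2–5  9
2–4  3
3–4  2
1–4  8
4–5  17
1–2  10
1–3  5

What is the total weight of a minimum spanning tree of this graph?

19

Kruskal: consider edges lightest-first.
3–4 (2): add. Components now {1} {2} {3,4} {5}
2–4 (3): add. Components now {1} {2,3,4} {5}
1–3 (5): add. Components now {1,2,3,4} {5}
1–4 (8): skip — 1 and 4 already connected.
2–5 (9): add. Components now {1,2,3,4,5}
MST edges: 3–4, 2–4, 1–3, 2–5; total weight 2+3+5+9 = 19.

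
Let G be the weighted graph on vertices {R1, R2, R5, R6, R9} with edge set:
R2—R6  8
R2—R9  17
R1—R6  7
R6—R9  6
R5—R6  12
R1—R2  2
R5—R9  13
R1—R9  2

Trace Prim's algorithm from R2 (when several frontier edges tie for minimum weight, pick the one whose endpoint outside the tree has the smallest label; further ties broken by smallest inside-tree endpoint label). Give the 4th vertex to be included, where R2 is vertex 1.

Prim, starting at R2.
Step 1: frontier [R1—R2 2, R2—R6 8, R2—R9 17] → take R1—R2 (2); add R1.
Step 2: frontier [R1—R9 2, R1—R6 7, R2—R6 8, R2—R9 17] → take R1—R9 (2); add R9.
Step 3: frontier [R1—R6 7, R2—R6 8, R6—R9 6, R5—R9 13] → take R6—R9 (6); add R6.
Step 4: frontier [R5—R6 12, R5—R9 13] → take R5—R6 (12); add R5.
Vertex order: R2, R1, R9, R6, R5. The 4th vertex is R6.

R6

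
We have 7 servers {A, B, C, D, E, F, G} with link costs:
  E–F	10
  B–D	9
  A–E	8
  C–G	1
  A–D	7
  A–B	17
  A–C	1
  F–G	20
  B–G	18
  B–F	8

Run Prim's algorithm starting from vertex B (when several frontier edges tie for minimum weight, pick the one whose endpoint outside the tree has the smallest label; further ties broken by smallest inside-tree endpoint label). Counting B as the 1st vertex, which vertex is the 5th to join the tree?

Prim, starting at B.
Step 1: frontier [B–F 8, B–D 9, A–B 17, B–G 18] → take B–F (8); add F.
Step 2: frontier [B–D 9, A–B 17, B–G 18, E–F 10, F–G 20] → take B–D (9); add D.
Step 3: frontier [A–B 17, B–G 18, A–D 7, E–F 10, F–G 20] → take A–D (7); add A.
Step 4: frontier [A–C 1, A–E 8, B–G 18, E–F 10, F–G 20] → take A–C (1); add C.
Step 5: frontier [A–E 8, B–G 18, C–G 1, E–F 10, F–G 20] → take C–G (1); add G.
Step 6: frontier [A–E 8, E–F 10] → take A–E (8); add E.
Vertex order: B, F, D, A, C, G, E. The 5th vertex is C.

C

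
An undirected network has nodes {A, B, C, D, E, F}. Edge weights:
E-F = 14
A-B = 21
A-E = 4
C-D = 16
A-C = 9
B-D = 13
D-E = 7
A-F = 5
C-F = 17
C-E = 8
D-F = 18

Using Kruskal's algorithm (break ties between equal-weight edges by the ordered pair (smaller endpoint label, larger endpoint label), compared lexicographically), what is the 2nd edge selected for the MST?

A-F

Kruskal: consider edges lightest-first.
A-E (4): add — endpoints in different components.
A-F (5): add — endpoints in different components.
D-E (7): add — endpoints in different components.
C-E (8): add — endpoints in different components.
A-C (9): skip — A and C already connected.
B-D (13): add — endpoints in different components.
The 2nd edge added is A-F.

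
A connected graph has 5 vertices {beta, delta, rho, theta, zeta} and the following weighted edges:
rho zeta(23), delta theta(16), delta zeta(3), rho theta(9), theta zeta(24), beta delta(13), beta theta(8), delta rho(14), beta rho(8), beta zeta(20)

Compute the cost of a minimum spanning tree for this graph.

32

Grow the tree from rho using Prim:
Step 1: frontier [beta rho 8, rho theta 9, delta rho 14, rho zeta 23] → take beta rho (8); add beta.
Step 2: frontier [beta theta 8, beta delta 13, beta zeta 20, rho theta 9, delta rho 14, rho zeta 23] → take beta theta (8); add theta.
Step 3: frontier [beta delta 13, beta zeta 20, delta rho 14, rho zeta 23, delta theta 16, theta zeta 24] → take beta delta (13); add delta.
Step 4: frontier [beta zeta 20, delta zeta 3, rho zeta 23, theta zeta 24] → take delta zeta (3); add zeta.
MST edges: beta rho, beta theta, beta delta, delta zeta; total weight 8+8+13+3 = 32.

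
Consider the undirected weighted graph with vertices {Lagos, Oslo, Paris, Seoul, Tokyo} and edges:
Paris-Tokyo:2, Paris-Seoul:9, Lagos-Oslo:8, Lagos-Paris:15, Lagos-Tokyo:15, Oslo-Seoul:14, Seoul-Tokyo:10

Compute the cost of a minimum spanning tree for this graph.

Sort edges by weight, then run Kruskal:
Paris-Tokyo (2): add. Components now {Lagos} {Oslo} {Paris,Tokyo} {Seoul}
Lagos-Oslo (8): add. Components now {Lagos,Oslo} {Paris,Tokyo} {Seoul}
Paris-Seoul (9): add. Components now {Lagos,Oslo} {Paris,Seoul,Tokyo}
Seoul-Tokyo (10): skip — Tokyo and Seoul already connected.
Oslo-Seoul (14): add. Components now {Lagos,Oslo,Paris,Seoul,Tokyo}
MST edges: Paris-Tokyo, Lagos-Oslo, Paris-Seoul, Oslo-Seoul; total weight 2+8+9+14 = 33.

33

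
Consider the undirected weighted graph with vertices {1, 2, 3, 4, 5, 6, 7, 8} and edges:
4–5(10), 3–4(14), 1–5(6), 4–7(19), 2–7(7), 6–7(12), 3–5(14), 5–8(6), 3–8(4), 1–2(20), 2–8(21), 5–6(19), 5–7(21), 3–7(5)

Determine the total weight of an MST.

Kruskal's algorithm — process edges by increasing weight (ties by edge label):
3–8 (4): add — endpoints in different components.
3–7 (5): add — endpoints in different components.
1–5 (6): add — endpoints in different components.
5–8 (6): add — endpoints in different components.
2–7 (7): add — endpoints in different components.
4–5 (10): add — endpoints in different components.
6–7 (12): add — endpoints in different components.
MST edges: 3–8, 3–7, 1–5, 5–8, 2–7, 4–5, 6–7; total weight 4+5+6+6+7+10+12 = 50.

50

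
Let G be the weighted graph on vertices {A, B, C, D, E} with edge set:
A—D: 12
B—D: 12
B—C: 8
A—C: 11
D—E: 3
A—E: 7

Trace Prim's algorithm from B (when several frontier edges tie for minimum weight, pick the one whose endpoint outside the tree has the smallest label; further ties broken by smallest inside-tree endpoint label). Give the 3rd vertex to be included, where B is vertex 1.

Prim's algorithm from B:
Step 1: cheapest edge leaving the tree is B—C (8); add C.
Step 2: cheapest edge leaving the tree is A—C (11); add A.
Step 3: cheapest edge leaving the tree is A—E (7); add E.
Step 4: cheapest edge leaving the tree is D—E (3); add D.
Vertex order: B, C, A, E, D. The 3rd vertex is A.

A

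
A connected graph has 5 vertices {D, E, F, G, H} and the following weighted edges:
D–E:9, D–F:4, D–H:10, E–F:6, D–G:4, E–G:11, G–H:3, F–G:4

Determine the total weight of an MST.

17

Kruskal: consider edges lightest-first.
G–H (3): add. Components now {D} {E} {F} {G,H}
D–F (4): add. Components now {D,F} {E} {G,H}
D–G (4): add. Components now {D,F,G,H} {E}
F–G (4): skip — F and G already connected.
E–F (6): add. Components now {D,E,F,G,H}
MST edges: G–H, D–F, D–G, E–F; total weight 3+4+4+6 = 17.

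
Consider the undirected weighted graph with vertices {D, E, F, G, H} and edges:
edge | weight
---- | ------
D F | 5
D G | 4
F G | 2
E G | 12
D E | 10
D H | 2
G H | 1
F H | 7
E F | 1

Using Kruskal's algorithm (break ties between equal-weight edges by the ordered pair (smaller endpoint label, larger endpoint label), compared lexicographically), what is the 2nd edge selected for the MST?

Sort edges by weight, then run Kruskal:
E F (1): add — endpoints in different components.
G H (1): add — endpoints in different components.
D H (2): add — endpoints in different components.
F G (2): add — endpoints in different components.
The 2nd edge added is G H.

G-H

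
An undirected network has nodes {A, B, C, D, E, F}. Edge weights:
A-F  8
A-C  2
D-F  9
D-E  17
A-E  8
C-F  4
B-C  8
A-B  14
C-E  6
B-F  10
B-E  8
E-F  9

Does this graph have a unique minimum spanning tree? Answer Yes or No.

Kruskal's algorithm — process edges by increasing weight (ties by edge label):
A-C (2): add. Components now {A,C} {B} {D} {E} {F}
C-F (4): add. Components now {A,C,F} {B} {D} {E}
C-E (6): add. Components now {A,C,E,F} {B} {D}
A-E (8): skip — A and E already connected.
A-F (8): skip — A and F already connected.
B-C (8): add. Components now {A,B,C,E,F} {D}
B-E (8): skip — B and E already connected.
D-F (9): add. Components now {A,B,C,D,E,F}
Non-tree edge B-E has weight 8, equal to the heaviest edge on its tree cycle — swapping gives another MST of the same weight. Not unique.

No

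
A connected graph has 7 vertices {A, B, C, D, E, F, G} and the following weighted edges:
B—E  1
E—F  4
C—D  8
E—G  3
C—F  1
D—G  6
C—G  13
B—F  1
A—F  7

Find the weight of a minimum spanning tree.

19

Sort edges by weight, then run Kruskal:
B—E (1): add — endpoints in different components.
B—F (1): add — endpoints in different components.
C—F (1): add — endpoints in different components.
E—G (3): add — endpoints in different components.
E—F (4): skip — E and F already connected.
D—G (6): add — endpoints in different components.
A—F (7): add — endpoints in different components.
MST edges: B—E, B—F, C—F, E—G, D—G, A—F; total weight 1+1+1+3+6+7 = 19.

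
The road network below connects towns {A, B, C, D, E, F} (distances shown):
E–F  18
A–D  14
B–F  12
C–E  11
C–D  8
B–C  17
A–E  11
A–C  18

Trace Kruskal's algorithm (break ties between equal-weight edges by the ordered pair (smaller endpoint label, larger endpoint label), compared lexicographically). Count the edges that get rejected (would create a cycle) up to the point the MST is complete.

Kruskal: consider edges lightest-first.
C–D (8): add. Components now {A} {B} {C,D} {E} {F}
A–E (11): add. Components now {A,E} {B} {C,D} {F}
C–E (11): add. Components now {A,C,D,E} {B} {F}
B–F (12): add. Components now {A,C,D,E} {B,F}
A–D (14): skip — A and D already connected.
B–C (17): add. Components now {A,B,C,D,E,F}
Edges rejected before the tree was complete: 1.

1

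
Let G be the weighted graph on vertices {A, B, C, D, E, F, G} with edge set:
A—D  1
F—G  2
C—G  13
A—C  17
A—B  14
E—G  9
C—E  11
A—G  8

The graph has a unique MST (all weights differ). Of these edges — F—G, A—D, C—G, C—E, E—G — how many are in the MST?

4

Kruskal: consider edges lightest-first.
A—D (1): add. Components now {A,D} {B} {C} {E} {F} {G}
F—G (2): add. Components now {A,D} {B} {C} {E} {F,G}
A—G (8): add. Components now {A,D,F,G} {B} {C} {E}
E—G (9): add. Components now {A,D,E,F,G} {B} {C}
C—E (11): add. Components now {A,C,D,E,F,G} {B}
C—G (13): skip — C and G already connected.
A—B (14): add. Components now {A,B,C,D,E,F,G}
MST edge set: {A—D, F—G, A—G, E—G, C—E, A—B}.
Of the listed edges, {F—G, A—D, C—E, E—G} are in the MST → 4.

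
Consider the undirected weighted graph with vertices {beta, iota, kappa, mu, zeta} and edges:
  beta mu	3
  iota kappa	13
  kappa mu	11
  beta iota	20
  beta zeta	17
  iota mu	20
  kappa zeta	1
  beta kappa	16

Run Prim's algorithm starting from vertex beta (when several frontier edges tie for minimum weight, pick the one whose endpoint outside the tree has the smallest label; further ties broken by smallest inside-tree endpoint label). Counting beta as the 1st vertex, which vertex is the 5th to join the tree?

Grow the tree from beta using Prim:
Step 1: cheapest edge leaving the tree is beta mu (3); add mu.
Step 2: cheapest edge leaving the tree is kappa mu (11); add kappa.
Step 3: cheapest edge leaving the tree is kappa zeta (1); add zeta.
Step 4: cheapest edge leaving the tree is iota kappa (13); add iota.
Vertex order: beta, mu, kappa, zeta, iota. The 5th vertex is iota.

iota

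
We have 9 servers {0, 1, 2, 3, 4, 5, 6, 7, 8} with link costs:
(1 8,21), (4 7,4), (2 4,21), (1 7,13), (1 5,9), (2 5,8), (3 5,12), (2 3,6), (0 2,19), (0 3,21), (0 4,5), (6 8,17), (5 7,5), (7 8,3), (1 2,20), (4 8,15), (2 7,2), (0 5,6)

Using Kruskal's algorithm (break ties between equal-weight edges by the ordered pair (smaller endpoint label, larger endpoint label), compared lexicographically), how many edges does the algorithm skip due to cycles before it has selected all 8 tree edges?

5

Kruskal's algorithm — process edges by increasing weight (ties by edge label):
2 7 (2): add — endpoints in different components.
7 8 (3): add — endpoints in different components.
4 7 (4): add — endpoints in different components.
0 4 (5): add — endpoints in different components.
5 7 (5): add — endpoints in different components.
0 5 (6): skip — 0 and 5 already connected.
2 3 (6): add — endpoints in different components.
2 5 (8): skip — 2 and 5 already connected.
1 5 (9): add — endpoints in different components.
3 5 (12): skip — 3 and 5 already connected.
1 7 (13): skip — 1 and 7 already connected.
4 8 (15): skip — 4 and 8 already connected.
6 8 (17): add — endpoints in different components.
Edges rejected before the tree was complete: 5.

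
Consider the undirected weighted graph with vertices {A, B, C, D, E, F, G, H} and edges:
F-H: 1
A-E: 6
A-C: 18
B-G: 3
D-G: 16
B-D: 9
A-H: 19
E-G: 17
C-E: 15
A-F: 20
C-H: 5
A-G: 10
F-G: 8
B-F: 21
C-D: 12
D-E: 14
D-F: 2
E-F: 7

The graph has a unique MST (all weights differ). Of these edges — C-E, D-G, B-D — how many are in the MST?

Kruskal: consider edges lightest-first.
F-H (1): add — endpoints in different components.
D-F (2): add — endpoints in different components.
B-G (3): add — endpoints in different components.
C-H (5): add — endpoints in different components.
A-E (6): add — endpoints in different components.
E-F (7): add — endpoints in different components.
F-G (8): add — endpoints in different components.
MST edge set: {F-H, D-F, B-G, C-H, A-E, E-F, F-G}.
Of the listed edges, {} are in the MST → 0.

0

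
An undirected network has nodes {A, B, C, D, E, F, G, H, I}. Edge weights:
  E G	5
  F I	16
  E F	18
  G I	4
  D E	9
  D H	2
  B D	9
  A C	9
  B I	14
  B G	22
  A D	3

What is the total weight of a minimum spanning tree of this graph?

57

Sort edges by weight, then run Kruskal:
D H (2): add — endpoints in different components.
A D (3): add — endpoints in different components.
G I (4): add — endpoints in different components.
E G (5): add — endpoints in different components.
A C (9): add — endpoints in different components.
B D (9): add — endpoints in different components.
D E (9): add — endpoints in different components.
B I (14): skip — B and I already connected.
F I (16): add — endpoints in different components.
MST edges: D H, A D, G I, E G, A C, B D, D E, F I; total weight 2+3+4+5+9+9+9+16 = 57.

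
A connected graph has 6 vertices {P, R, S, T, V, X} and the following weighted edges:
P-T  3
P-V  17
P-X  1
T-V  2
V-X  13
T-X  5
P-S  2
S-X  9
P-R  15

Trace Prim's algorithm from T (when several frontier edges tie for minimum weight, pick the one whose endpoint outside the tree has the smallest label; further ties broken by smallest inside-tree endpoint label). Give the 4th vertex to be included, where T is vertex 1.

X

Grow the tree from T using Prim:
Step 1: frontier [T-V 2, P-T 3, T-X 5] → take T-V (2); add V.
Step 2: frontier [P-T 3, T-X 5, V-X 13, P-V 17] → take P-T (3); add P.
Step 3: frontier [P-X 1, P-S 2, P-R 15, T-X 5, V-X 13] → take P-X (1); add X.
Step 4: frontier [P-S 2, P-R 15, S-X 9] → take P-S (2); add S.
Step 5: frontier [P-R 15] → take P-R (15); add R.
Vertex order: T, V, P, X, S, R. The 4th vertex is X.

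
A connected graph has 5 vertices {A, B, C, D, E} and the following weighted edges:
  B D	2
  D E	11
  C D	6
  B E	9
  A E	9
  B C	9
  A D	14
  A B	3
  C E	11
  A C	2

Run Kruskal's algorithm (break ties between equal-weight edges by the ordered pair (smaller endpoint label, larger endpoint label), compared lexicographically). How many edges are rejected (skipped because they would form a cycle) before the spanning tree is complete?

1

Kruskal's algorithm — process edges by increasing weight (ties by edge label):
A C (2): add. Components now {A,C} {B} {D} {E}
B D (2): add. Components now {A,C} {B,D} {E}
A B (3): add. Components now {A,B,C,D} {E}
C D (6): skip — C and D already connected.
A E (9): add. Components now {A,B,C,D,E}
Edges rejected before the tree was complete: 1.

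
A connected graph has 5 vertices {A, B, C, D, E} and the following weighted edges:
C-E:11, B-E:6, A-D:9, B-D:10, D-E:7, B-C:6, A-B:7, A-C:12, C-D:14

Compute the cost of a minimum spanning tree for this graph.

26

Sort edges by weight, then run Kruskal:
B-C (6): add. Components now {A} {B,C} {D} {E}
B-E (6): add. Components now {A} {B,C,E} {D}
A-B (7): add. Components now {A,B,C,E} {D}
D-E (7): add. Components now {A,B,C,D,E}
MST edges: B-C, B-E, A-B, D-E; total weight 6+6+7+7 = 26.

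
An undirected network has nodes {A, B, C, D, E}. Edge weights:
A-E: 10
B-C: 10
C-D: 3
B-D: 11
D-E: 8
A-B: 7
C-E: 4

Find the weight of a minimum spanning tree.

24

Prim's algorithm from E:
Step 1: cheapest edge leaving the tree is C-E (4); add C.
Step 2: cheapest edge leaving the tree is C-D (3); add D.
Step 3: cheapest edge leaving the tree is A-E (10); add A.
Step 4: cheapest edge leaving the tree is A-B (7); add B.
MST edges: C-E, C-D, A-E, A-B; total weight 4+3+10+7 = 24.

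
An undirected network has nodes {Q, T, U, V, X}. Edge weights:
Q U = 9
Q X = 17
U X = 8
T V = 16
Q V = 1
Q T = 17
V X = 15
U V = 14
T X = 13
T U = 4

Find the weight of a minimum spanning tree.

Sort edges by weight, then run Kruskal:
Q V (1): add. Components now {U} {X} {T} {Q,V}
T U (4): add. Components now {T,U} {X} {Q,V}
U X (8): add. Components now {T,U,X} {Q,V}
Q U (9): add. Components now {Q,T,U,V,X}
MST edges: Q V, T U, U X, Q U; total weight 1+4+8+9 = 22.

22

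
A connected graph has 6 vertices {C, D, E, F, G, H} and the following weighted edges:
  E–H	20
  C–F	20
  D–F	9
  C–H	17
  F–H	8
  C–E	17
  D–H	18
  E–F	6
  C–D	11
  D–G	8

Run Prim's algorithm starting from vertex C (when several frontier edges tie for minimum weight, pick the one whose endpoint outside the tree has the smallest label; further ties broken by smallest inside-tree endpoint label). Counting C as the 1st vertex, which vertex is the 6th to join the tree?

H

Prim, starting at C.
Step 1: cheapest edge leaving the tree is C–D (11); add D.
Step 2: cheapest edge leaving the tree is D–G (8); add G.
Step 3: cheapest edge leaving the tree is D–F (9); add F.
Step 4: cheapest edge leaving the tree is E–F (6); add E.
Step 5: cheapest edge leaving the tree is F–H (8); add H.
Vertex order: C, D, G, F, E, H. The 6th vertex is H.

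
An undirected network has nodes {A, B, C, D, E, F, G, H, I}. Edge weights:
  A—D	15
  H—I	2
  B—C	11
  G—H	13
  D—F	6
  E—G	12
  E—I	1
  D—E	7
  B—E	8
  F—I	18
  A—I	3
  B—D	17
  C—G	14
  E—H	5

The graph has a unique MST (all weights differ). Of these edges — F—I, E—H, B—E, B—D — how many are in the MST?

Kruskal: consider edges lightest-first.
E—I (1): add — endpoints in different components.
H—I (2): add — endpoints in different components.
A—I (3): add — endpoints in different components.
E—H (5): skip — E and H already connected.
D—F (6): add — endpoints in different components.
D—E (7): add — endpoints in different components.
B—E (8): add — endpoints in different components.
B—C (11): add — endpoints in different components.
E—G (12): add — endpoints in different components.
MST edge set: {E—I, H—I, A—I, D—F, D—E, B—E, B—C, E—G}.
Of the listed edges, {B—E} are in the MST → 1.

1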